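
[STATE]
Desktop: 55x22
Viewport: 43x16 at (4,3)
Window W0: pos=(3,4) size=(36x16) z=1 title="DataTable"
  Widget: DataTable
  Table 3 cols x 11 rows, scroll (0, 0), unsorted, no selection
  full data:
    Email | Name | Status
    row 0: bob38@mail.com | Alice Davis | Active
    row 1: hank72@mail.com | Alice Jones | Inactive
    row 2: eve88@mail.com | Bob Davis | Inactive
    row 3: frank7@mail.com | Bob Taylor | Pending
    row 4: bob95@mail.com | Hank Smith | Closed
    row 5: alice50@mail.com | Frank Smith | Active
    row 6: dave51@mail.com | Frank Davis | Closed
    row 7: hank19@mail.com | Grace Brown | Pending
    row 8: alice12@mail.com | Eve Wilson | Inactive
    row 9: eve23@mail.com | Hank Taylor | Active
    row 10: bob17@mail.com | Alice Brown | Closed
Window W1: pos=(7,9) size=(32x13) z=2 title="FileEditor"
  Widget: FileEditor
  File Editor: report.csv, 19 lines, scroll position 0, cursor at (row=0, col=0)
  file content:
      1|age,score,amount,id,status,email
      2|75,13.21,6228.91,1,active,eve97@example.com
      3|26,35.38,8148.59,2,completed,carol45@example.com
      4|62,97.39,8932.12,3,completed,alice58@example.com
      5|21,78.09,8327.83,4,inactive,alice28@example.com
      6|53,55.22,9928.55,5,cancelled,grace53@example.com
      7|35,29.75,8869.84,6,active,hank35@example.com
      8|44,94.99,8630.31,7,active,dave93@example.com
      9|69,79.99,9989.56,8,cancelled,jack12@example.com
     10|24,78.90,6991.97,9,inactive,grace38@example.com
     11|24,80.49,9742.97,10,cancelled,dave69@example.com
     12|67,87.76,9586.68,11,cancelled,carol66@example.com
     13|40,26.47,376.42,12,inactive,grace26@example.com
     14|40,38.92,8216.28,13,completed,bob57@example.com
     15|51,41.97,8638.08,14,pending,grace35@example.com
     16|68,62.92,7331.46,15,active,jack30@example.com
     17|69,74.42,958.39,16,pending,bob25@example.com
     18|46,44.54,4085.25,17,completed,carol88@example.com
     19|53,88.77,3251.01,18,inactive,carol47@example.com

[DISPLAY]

                                           
━━━━━━━━━━━━━━━━━━━━━━━━━━━━━━━━━━┓        
 DataTable                        ┃        
──────────────────────────────────┨        
Email           │Name       │Statu┃        
────────────────┼───────────┼─────┃        
bob┏━━━━━━━━━━━━━━━━━━━━━━━━━━━━━━┓        
han┃ FileEditor                   ┃        
eve┠──────────────────────────────┨        
fra┃█ge,score,amount,id,status,em▲┃        
bob┃75,13.21,6228.91,1,active,eve█┃        
ali┃26,35.38,8148.59,2,completed,░┃        
dav┃62,97.39,8932.12,3,completed,░┃        
han┃21,78.09,8327.83,4,inactive,a░┃        
ali┃53,55.22,9928.55,5,cancelled,░┃        
eve┃35,29.75,8869.84,6,active,han░┃        


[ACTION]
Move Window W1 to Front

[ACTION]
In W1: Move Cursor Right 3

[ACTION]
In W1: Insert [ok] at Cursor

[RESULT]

                                           
━━━━━━━━━━━━━━━━━━━━━━━━━━━━━━━━━━┓        
 DataTable                        ┃        
──────────────────────────────────┨        
Email           │Name       │Statu┃        
────────────────┼───────────┼─────┃        
bob┏━━━━━━━━━━━━━━━━━━━━━━━━━━━━━━┓        
han┃ FileEditor                   ┃        
eve┠──────────────────────────────┨        
fra┃ageok█score,amount,id,status,▲┃        
bob┃75,13.21,6228.91,1,active,eve█┃        
ali┃26,35.38,8148.59,2,completed,░┃        
dav┃62,97.39,8932.12,3,completed,░┃        
han┃21,78.09,8327.83,4,inactive,a░┃        
ali┃53,55.22,9928.55,5,cancelled,░┃        
eve┃35,29.75,8869.84,6,active,han░┃        


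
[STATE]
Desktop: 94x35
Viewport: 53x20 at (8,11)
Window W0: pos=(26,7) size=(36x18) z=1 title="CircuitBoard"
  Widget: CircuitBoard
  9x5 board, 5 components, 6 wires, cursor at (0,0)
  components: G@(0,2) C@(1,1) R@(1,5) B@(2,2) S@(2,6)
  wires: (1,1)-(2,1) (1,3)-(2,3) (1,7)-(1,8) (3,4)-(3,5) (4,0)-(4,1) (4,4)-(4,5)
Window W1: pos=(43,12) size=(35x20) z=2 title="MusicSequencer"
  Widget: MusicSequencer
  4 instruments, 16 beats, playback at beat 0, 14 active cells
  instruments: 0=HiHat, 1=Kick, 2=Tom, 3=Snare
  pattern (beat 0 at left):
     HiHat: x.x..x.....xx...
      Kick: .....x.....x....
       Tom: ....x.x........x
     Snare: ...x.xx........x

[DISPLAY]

                  ┃0  [.]      G                     
                  ┃                ┏━━━━━━━━━━━━━━━━━
                  ┃1       C       ┃ MusicSequencer  
                  ┃        │       ┠─────────────────
                  ┃2       ·   B   ┃      ▼1234567890
                  ┃                ┃ HiHat█·█··█·····
                  ┃3               ┃  Kick·····█·····
                  ┃                ┃   Tom····█·█····
                  ┃4   · ─ ·       ┃ Snare···█·██····
                  ┃Cursor: (0,0)   ┃                 
                  ┃                ┃                 
                  ┃                ┃                 
                  ┃                ┃                 
                  ┗━━━━━━━━━━━━━━━━┃                 
                                   ┃                 
                                   ┃                 
                                   ┃                 
                                   ┃                 
                                   ┃                 
                                   ┃                 


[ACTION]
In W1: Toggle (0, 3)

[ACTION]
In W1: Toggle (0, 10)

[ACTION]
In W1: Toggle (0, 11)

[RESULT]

                  ┃0  [.]      G                     
                  ┃                ┏━━━━━━━━━━━━━━━━━
                  ┃1       C       ┃ MusicSequencer  
                  ┃        │       ┠─────────────────
                  ┃2       ·   B   ┃      ▼1234567890
                  ┃                ┃ HiHat█·██·█····█
                  ┃3               ┃  Kick·····█·····
                  ┃                ┃   Tom····█·█····
                  ┃4   · ─ ·       ┃ Snare···█·██····
                  ┃Cursor: (0,0)   ┃                 
                  ┃                ┃                 
                  ┃                ┃                 
                  ┃                ┃                 
                  ┗━━━━━━━━━━━━━━━━┃                 
                                   ┃                 
                                   ┃                 
                                   ┃                 
                                   ┃                 
                                   ┃                 
                                   ┃                 


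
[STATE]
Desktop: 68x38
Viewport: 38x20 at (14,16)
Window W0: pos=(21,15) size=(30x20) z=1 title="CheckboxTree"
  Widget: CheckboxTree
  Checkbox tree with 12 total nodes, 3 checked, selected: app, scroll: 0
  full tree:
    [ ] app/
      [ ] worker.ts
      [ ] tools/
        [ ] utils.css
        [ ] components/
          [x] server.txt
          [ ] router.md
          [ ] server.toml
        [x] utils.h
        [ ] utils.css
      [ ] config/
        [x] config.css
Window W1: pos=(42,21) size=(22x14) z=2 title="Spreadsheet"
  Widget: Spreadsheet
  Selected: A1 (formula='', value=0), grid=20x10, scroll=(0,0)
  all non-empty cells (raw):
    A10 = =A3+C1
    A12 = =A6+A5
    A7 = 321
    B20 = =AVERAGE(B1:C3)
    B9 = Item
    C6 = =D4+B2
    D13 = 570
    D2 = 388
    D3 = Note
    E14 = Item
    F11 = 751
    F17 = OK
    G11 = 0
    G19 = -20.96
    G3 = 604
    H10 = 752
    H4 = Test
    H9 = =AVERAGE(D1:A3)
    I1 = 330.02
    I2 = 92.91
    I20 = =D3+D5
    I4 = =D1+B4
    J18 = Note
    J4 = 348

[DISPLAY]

       ┃ CheckboxTree               ┃ 
       ┠────────────────────────────┨ 
       ┃>[-] app/                   ┃ 
       ┃   [ ] worker.ts            ┃ 
       ┃   [-] tools/               ┃ 
       ┃     [ ] utils.css  ┏━━━━━━━━━
       ┃     [-] components/┃ Spreadsh
       ┃       [x] server.tx┠─────────
       ┃       [ ] router.md┃A1:      
       ┃       [ ] server.to┃       A 
       ┃     [x] utils.h    ┃---------
       ┃     [ ] utils.css  ┃  1      
       ┃   [x] config/      ┃  2      
       ┃     [x] config.css ┃  3      
       ┃                    ┃  4      
       ┃                    ┃  5      
       ┃                    ┃  6      
       ┃                    ┃  7      
       ┗━━━━━━━━━━━━━━━━━━━━┗━━━━━━━━━
                                      


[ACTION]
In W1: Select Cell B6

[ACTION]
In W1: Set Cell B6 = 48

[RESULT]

       ┃ CheckboxTree               ┃ 
       ┠────────────────────────────┨ 
       ┃>[-] app/                   ┃ 
       ┃   [ ] worker.ts            ┃ 
       ┃   [-] tools/               ┃ 
       ┃     [ ] utils.css  ┏━━━━━━━━━
       ┃     [-] components/┃ Spreadsh
       ┃       [x] server.tx┠─────────
       ┃       [ ] router.md┃B6: 48   
       ┃       [ ] server.to┃       A 
       ┃     [x] utils.h    ┃---------
       ┃     [ ] utils.css  ┃  1      
       ┃   [x] config/      ┃  2      
       ┃     [x] config.css ┃  3      
       ┃                    ┃  4      
       ┃                    ┃  5      
       ┃                    ┃  6      
       ┃                    ┃  7      
       ┗━━━━━━━━━━━━━━━━━━━━┗━━━━━━━━━
                                      


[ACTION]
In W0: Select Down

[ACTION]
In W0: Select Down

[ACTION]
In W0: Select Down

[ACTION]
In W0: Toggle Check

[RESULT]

       ┃ CheckboxTree               ┃ 
       ┠────────────────────────────┨ 
       ┃ [-] app/                   ┃ 
       ┃   [ ] worker.ts            ┃ 
       ┃   [-] tools/               ┃ 
       ┃>    [x] utils.css  ┏━━━━━━━━━
       ┃     [-] components/┃ Spreadsh
       ┃       [x] server.tx┠─────────
       ┃       [ ] router.md┃B6: 48   
       ┃       [ ] server.to┃       A 
       ┃     [x] utils.h    ┃---------
       ┃     [ ] utils.css  ┃  1      
       ┃   [x] config/      ┃  2      
       ┃     [x] config.css ┃  3      
       ┃                    ┃  4      
       ┃                    ┃  5      
       ┃                    ┃  6      
       ┃                    ┃  7      
       ┗━━━━━━━━━━━━━━━━━━━━┗━━━━━━━━━
                                      


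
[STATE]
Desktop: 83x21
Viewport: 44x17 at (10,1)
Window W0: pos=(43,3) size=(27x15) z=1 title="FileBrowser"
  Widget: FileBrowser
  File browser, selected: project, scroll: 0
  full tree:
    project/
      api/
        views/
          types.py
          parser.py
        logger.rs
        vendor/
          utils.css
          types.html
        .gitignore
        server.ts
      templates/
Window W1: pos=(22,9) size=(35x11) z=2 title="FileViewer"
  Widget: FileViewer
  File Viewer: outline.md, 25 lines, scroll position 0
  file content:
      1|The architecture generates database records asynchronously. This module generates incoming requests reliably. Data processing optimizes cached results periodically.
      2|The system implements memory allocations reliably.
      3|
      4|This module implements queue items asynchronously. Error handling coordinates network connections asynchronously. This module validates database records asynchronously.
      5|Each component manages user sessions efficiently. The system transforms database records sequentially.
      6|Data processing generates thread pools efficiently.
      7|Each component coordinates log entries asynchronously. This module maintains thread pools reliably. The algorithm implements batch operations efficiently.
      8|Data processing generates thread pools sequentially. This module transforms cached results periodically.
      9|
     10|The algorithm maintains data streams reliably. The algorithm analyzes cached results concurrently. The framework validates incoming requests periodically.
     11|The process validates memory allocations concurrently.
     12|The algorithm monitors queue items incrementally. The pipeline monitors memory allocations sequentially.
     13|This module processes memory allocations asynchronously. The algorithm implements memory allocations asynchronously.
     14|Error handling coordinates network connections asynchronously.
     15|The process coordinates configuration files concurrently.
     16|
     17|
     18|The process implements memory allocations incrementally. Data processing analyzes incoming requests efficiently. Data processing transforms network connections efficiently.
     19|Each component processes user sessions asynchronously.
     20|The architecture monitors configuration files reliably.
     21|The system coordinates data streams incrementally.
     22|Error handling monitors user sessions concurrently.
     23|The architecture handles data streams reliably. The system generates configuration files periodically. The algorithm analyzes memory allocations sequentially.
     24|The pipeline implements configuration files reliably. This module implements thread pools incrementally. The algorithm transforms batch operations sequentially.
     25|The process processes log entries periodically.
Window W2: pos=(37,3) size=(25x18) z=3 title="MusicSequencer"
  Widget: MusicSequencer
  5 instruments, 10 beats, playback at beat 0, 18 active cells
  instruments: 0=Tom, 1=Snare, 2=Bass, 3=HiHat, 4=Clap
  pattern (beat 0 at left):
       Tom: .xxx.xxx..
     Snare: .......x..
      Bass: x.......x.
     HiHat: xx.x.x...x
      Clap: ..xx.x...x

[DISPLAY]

                                            
                                            
                           ┏━━━━━━━━━━━━━━━━
                           ┃ MusicSequencer 
                           ┠────────────────
                           ┃      ▼123456789
                           ┃   Tom·███·███··
                           ┃ Snare·······█··
            ┏━━━━━━━━━━━━━━┃  Bass█·······█·
            ┃ FileViewer   ┃ HiHat██·█·█···█
            ┠──────────────┃  Clap··██·█···█
            ┃The architectu┃                
            ┃The system imp┃                
            ┃              ┃                
            ┃This module im┃                
            ┃Each component┃                
            ┃Data processin┃                


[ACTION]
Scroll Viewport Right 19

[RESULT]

                                            
                                            
        ┏━━━━━━━━━━━━━━━━━━━━━━━┓━━━━━━━┓   
        ┃ MusicSequencer        ┃       ┃   
        ┠───────────────────────┨───────┨   
        ┃      ▼123456789       ┃       ┃   
        ┃   Tom·███·███··       ┃       ┃   
        ┃ Snare·······█··       ┃       ┃   
━━━━━━━━┃  Bass█·······█·       ┃       ┃   
iewer   ┃ HiHat██·█·█···█       ┃       ┃   
────────┃  Clap··██·█···█       ┃       ┃   
chitectu┃                       ┃       ┃   
stem imp┃                       ┃       ┃   
        ┃                       ┃       ┃   
odule im┃                       ┃       ┃   
omponent┃                       ┃       ┃   
rocessin┃                       ┃━━━━━━━┛   


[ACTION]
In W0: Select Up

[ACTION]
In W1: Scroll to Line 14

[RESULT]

                                            
                                            
        ┏━━━━━━━━━━━━━━━━━━━━━━━┓━━━━━━━┓   
        ┃ MusicSequencer        ┃       ┃   
        ┠───────────────────────┨───────┨   
        ┃      ▼123456789       ┃       ┃   
        ┃   Tom·███·███··       ┃       ┃   
        ┃ Snare·······█··       ┃       ┃   
━━━━━━━━┃  Bass█·······█·       ┃       ┃   
iewer   ┃ HiHat██·█·█···█       ┃       ┃   
────────┃  Clap··██·█···█       ┃       ┃   
handling┃                       ┃       ┃   
ocess co┃                       ┃       ┃   
        ┃                       ┃       ┃   
        ┃                       ┃       ┃   
ocess im┃                       ┃       ┃   
omponent┃                       ┃━━━━━━━┛   


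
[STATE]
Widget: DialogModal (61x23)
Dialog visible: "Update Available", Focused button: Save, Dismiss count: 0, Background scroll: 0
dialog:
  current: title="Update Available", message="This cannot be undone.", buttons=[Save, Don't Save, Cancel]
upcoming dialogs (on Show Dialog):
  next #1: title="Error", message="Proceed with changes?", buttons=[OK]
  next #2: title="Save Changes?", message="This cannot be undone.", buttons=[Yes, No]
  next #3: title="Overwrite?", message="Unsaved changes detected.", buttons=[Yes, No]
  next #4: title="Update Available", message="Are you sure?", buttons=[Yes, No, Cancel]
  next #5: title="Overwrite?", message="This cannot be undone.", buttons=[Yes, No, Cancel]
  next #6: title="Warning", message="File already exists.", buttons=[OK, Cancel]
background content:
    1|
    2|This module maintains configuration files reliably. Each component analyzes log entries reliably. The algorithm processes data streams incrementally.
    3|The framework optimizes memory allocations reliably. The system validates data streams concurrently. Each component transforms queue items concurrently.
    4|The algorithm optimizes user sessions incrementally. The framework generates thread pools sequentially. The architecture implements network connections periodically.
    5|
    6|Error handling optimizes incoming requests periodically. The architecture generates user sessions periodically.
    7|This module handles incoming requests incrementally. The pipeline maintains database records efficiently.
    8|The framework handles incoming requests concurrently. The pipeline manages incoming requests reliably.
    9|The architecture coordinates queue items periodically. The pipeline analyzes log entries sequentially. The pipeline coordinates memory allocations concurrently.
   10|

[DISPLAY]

                                                             
This module maintains configuration files reliably. Each comp
The framework optimizes memory allocations reliably. The syst
The algorithm optimizes user sessions incrementally. The fram
                                                             
Error handling optimizes incoming requests periodically. The 
This module handles incoming requests incrementally. The pipe
The framework handles incoming requests concurrently. The pip
The architecture coordinates queue items periodically. The pi
              ┌──────────────────────────────┐               
              │       Update Available       │               
              │    This cannot be undone.    │               
              │ [Save]  Don't Save   Cancel  │               
              └──────────────────────────────┘               
                                                             
                                                             
                                                             
                                                             
                                                             
                                                             
                                                             
                                                             
                                                             


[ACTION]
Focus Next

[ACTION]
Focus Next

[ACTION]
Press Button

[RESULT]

                                                             
This module maintains configuration files reliably. Each comp
The framework optimizes memory allocations reliably. The syst
The algorithm optimizes user sessions incrementally. The fram
                                                             
Error handling optimizes incoming requests periodically. The 
This module handles incoming requests incrementally. The pipe
The framework handles incoming requests concurrently. The pip
The architecture coordinates queue items periodically. The pi
                                                             
                                                             
                                                             
                                                             
                                                             
                                                             
                                                             
                                                             
                                                             
                                                             
                                                             
                                                             
                                                             
                                                             


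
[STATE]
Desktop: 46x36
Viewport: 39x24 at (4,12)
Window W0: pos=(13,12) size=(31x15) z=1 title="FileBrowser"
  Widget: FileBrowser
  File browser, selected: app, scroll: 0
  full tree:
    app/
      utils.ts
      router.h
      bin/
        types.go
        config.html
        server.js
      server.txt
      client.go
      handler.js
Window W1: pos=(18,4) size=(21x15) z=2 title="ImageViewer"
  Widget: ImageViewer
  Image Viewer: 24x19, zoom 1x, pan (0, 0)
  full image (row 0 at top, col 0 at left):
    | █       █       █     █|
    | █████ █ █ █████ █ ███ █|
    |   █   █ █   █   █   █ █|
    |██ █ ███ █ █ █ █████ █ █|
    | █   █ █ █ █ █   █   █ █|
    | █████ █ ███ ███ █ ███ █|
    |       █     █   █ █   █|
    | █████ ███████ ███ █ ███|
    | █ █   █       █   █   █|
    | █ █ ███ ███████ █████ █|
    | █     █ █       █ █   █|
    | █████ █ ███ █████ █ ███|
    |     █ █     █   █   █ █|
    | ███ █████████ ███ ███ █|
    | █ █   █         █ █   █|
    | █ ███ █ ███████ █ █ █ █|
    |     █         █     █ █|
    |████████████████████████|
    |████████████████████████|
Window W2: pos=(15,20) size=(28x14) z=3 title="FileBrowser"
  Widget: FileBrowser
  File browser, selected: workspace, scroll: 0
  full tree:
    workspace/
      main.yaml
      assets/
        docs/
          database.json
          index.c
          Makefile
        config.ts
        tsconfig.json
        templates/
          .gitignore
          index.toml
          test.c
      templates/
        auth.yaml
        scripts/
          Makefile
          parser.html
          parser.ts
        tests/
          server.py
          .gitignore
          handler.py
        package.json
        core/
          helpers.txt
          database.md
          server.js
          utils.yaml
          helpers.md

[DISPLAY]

         ┏━━━━┃ █████ █ ███ ███ █ ┃━━━━
         ┃ Fil┃       █     █   █ ┃    
         ┠────┃ █████ ███████ ███ ┃────
         ┃> [-┃ █ █   █       █   ┃    
         ┃    ┃ █ █ ███ ███████ ██┃    
         ┃    ┃ █     █ █       █ ┃    
         ┃    ┗━━━━━━━━━━━━━━━━━━━┛    
         ┃    server.txt               
         ┃ ┏━━━━━━━━━━━━━━━━━━━━━━━━━━┓
         ┃ ┃ FileBrowser              ┃
         ┃ ┠──────────────────────────┨
         ┃ ┃> [-] workspace/          ┃
         ┃ ┃    main.yaml             ┃
         ┃ ┃    [+] assets/           ┃
         ┗━┃    [+] templates/        ┃
           ┃                          ┃
           ┃                          ┃
           ┃                          ┃
           ┃                          ┃
           ┃                          ┃
           ┃                          ┃
           ┗━━━━━━━━━━━━━━━━━━━━━━━━━━┛
                                       
                                       


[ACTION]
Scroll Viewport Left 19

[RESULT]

             ┏━━━━┃ █████ █ ███ ███ █ ┃
             ┃ Fil┃       █     █   █ ┃
             ┠────┃ █████ ███████ ███ ┃
             ┃> [-┃ █ █   █       █   ┃
             ┃    ┃ █ █ ███ ███████ ██┃
             ┃    ┃ █     █ █       █ ┃
             ┃    ┗━━━━━━━━━━━━━━━━━━━┛
             ┃    server.txt           
             ┃ ┏━━━━━━━━━━━━━━━━━━━━━━━
             ┃ ┃ FileBrowser           
             ┃ ┠───────────────────────
             ┃ ┃> [-] workspace/       
             ┃ ┃    main.yaml          
             ┃ ┃    [+] assets/        
             ┗━┃    [+] templates/     
               ┃                       
               ┃                       
               ┃                       
               ┃                       
               ┃                       
               ┃                       
               ┗━━━━━━━━━━━━━━━━━━━━━━━
                                       
                                       


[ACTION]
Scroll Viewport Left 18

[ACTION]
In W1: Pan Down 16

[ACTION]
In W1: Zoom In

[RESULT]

             ┏━━━━┃  ██          ██  █┃
             ┃ Fil┃  ██████████  ██  █┃
             ┠────┃  ██████████  ██  █┃
             ┃> [-┃          ██  ██   ┃
             ┃    ┃          ██  ██   ┃
             ┃    ┃  ██████  █████████┃
             ┃    ┗━━━━━━━━━━━━━━━━━━━┛
             ┃    server.txt           
             ┃ ┏━━━━━━━━━━━━━━━━━━━━━━━
             ┃ ┃ FileBrowser           
             ┃ ┠───────────────────────
             ┃ ┃> [-] workspace/       
             ┃ ┃    main.yaml          
             ┃ ┃    [+] assets/        
             ┗━┃    [+] templates/     
               ┃                       
               ┃                       
               ┃                       
               ┃                       
               ┃                       
               ┃                       
               ┗━━━━━━━━━━━━━━━━━━━━━━━
                                       
                                       


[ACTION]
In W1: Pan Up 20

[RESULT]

             ┏━━━━┃      ██      ██  █┃
             ┃ Fil┃████  ██  ██████  █┃
             ┠────┃████  ██  ██████  █┃
             ┃> [-┃  ██      ██  ██  █┃
             ┃    ┃  ██      ██  ██  █┃
             ┃    ┃  ██████████  ██  █┃
             ┃    ┗━━━━━━━━━━━━━━━━━━━┛
             ┃    server.txt           
             ┃ ┏━━━━━━━━━━━━━━━━━━━━━━━
             ┃ ┃ FileBrowser           
             ┃ ┠───────────────────────
             ┃ ┃> [-] workspace/       
             ┃ ┃    main.yaml          
             ┃ ┃    [+] assets/        
             ┗━┃    [+] templates/     
               ┃                       
               ┃                       
               ┃                       
               ┃                       
               ┃                       
               ┃                       
               ┗━━━━━━━━━━━━━━━━━━━━━━━
                                       
                                       


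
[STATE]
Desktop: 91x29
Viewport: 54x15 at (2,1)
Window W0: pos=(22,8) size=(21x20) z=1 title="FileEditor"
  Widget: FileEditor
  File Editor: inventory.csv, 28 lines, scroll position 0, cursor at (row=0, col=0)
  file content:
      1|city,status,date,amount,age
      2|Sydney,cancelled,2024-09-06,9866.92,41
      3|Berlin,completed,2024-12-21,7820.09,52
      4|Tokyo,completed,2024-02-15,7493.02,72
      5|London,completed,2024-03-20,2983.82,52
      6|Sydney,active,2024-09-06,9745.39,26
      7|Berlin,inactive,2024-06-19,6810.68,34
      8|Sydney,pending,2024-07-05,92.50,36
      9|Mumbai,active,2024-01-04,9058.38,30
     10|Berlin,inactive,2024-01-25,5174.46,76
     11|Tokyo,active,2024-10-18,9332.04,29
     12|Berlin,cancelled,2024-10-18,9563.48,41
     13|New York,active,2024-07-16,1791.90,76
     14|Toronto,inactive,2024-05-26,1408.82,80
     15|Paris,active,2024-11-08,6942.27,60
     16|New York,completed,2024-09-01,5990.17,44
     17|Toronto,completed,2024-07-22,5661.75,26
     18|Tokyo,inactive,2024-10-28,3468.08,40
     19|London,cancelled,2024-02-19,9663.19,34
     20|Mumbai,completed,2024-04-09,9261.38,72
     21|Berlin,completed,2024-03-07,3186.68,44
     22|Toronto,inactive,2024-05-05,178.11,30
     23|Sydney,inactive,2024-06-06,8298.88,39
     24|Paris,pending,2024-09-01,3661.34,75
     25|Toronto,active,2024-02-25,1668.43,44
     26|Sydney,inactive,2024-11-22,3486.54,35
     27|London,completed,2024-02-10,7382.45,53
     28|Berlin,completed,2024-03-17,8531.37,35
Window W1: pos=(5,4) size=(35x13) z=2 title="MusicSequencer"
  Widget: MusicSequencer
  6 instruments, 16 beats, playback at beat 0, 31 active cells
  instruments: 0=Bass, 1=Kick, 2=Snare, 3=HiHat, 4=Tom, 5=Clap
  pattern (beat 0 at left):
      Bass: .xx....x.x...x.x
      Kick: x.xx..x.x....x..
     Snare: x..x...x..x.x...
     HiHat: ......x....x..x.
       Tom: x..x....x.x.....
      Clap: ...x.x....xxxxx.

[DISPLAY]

                                                      
                                                      
                                                      
   ┏━━━━━━━━━━━━━━━━━━━━━━━━━━━━━━━━━┓                
   ┃ MusicSequencer                  ┃                
   ┠─────────────────────────────────┨                
   ┃      ▼123456789012345           ┃                
   ┃  Bass·██····█·█···█·█           ┃━━┓             
   ┃  Kick█·██··█·█····█··           ┃  ┃             
   ┃ Snare█··█···█··█·█···           ┃──┨             
   ┃ HiHat······█····█··█·           ┃a▲┃             
   ┃   Tom█··█····█·█·····           ┃2█┃             
   ┃  Clap···█·█····█████·           ┃2░┃             
   ┃                                 ┃0░┃             
   ┃                                 ┃2░┃             


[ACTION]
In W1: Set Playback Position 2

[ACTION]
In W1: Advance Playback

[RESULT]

                                                      
                                                      
                                                      
   ┏━━━━━━━━━━━━━━━━━━━━━━━━━━━━━━━━━┓                
   ┃ MusicSequencer                  ┃                
   ┠─────────────────────────────────┨                
   ┃      012▼456789012345           ┃                
   ┃  Bass·██····█·█···█·█           ┃━━┓             
   ┃  Kick█·██··█·█····█··           ┃  ┃             
   ┃ Snare█··█···█··█·█···           ┃──┨             
   ┃ HiHat······█····█··█·           ┃a▲┃             
   ┃   Tom█··█····█·█·····           ┃2█┃             
   ┃  Clap···█·█····█████·           ┃2░┃             
   ┃                                 ┃0░┃             
   ┃                                 ┃2░┃             


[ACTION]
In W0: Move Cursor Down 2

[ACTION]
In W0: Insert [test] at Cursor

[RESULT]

                                                      
                                                      
                                                      
   ┏━━━━━━━━━━━━━━━━━━━━━━━━━━━━━━━━━┓                
   ┃ MusicSequencer                  ┃                
   ┠─────────────────────────────────┨                
   ┃      012▼456789012345           ┃                
   ┃  Bass·██····█·█···█·█           ┃━━┓             
   ┃  Kick█·██··█·█····█··           ┃  ┃             
   ┃ Snare█··█···█··█·█···           ┃──┨             
   ┃ HiHat······█····█··█·           ┃a▲┃             
   ┃   Tom█··█····█·█·····           ┃2█┃             
   ┃  Clap···█·█····█████·           ┃t░┃             
   ┃                                 ┃0░┃             
   ┃                                 ┃2░┃             


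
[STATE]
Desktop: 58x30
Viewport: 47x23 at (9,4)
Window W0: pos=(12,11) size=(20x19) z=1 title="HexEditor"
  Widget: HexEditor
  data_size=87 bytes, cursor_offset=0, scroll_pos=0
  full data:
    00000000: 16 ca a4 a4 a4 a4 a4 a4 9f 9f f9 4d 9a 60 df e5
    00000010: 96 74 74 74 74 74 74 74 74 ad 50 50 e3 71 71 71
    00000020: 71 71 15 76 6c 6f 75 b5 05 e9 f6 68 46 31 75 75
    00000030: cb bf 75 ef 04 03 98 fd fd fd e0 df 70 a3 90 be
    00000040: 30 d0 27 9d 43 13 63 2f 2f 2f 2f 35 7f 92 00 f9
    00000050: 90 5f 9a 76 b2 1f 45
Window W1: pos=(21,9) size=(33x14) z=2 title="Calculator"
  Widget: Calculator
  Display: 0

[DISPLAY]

                                               
                                               
                                               
                                               
                                               
            ┏━━━━━━━━━━━━━━━━━━━━━━━━━━━━━━━┓  
            ┃ Calculator                    ┃  
   ┏━━━━━━━━┠───────────────────────────────┨  
   ┃ HexEdit┃                              0┃  
   ┠────────┃┌───┬───┬───┬───┐              ┃  
   ┃00000000┃│ 7 │ 8 │ 9 │ ÷ │              ┃  
   ┃00000010┃├───┼───┼───┼───┤              ┃  
   ┃00000020┃│ 4 │ 5 │ 6 │ × │              ┃  
   ┃00000030┃├───┼───┼───┼───┤              ┃  
   ┃00000040┃│ 1 │ 2 │ 3 │ - │              ┃  
   ┃00000050┃├───┼───┼───┼───┤              ┃  
   ┃        ┃│ 0 │ . │ = │ + │              ┃  
   ┃        ┃└───┴───┴───┴───┘              ┃  
   ┃        ┗━━━━━━━━━━━━━━━━━━━━━━━━━━━━━━━┛  
   ┃                  ┃                        
   ┃                  ┃                        
   ┃                  ┃                        
   ┃                  ┃                        


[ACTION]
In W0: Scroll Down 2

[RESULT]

                                               
                                               
                                               
                                               
                                               
            ┏━━━━━━━━━━━━━━━━━━━━━━━━━━━━━━━┓  
            ┃ Calculator                    ┃  
   ┏━━━━━━━━┠───────────────────────────────┨  
   ┃ HexEdit┃                              0┃  
   ┠────────┃┌───┬───┬───┬───┐              ┃  
   ┃00000020┃│ 7 │ 8 │ 9 │ ÷ │              ┃  
   ┃00000030┃├───┼───┼───┼───┤              ┃  
   ┃00000040┃│ 4 │ 5 │ 6 │ × │              ┃  
   ┃00000050┃├───┼───┼───┼───┤              ┃  
   ┃        ┃│ 1 │ 2 │ 3 │ - │              ┃  
   ┃        ┃├───┼───┼───┼───┤              ┃  
   ┃        ┃│ 0 │ . │ = │ + │              ┃  
   ┃        ┃└───┴───┴───┴───┘              ┃  
   ┃        ┗━━━━━━━━━━━━━━━━━━━━━━━━━━━━━━━┛  
   ┃                  ┃                        
   ┃                  ┃                        
   ┃                  ┃                        
   ┃                  ┃                        


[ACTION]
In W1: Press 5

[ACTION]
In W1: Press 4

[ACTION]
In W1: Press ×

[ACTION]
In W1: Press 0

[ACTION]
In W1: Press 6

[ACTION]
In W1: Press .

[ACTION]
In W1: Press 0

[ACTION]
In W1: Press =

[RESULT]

                                               
                                               
                                               
                                               
                                               
            ┏━━━━━━━━━━━━━━━━━━━━━━━━━━━━━━━┓  
            ┃ Calculator                    ┃  
   ┏━━━━━━━━┠───────────────────────────────┨  
   ┃ HexEdit┃                            324┃  
   ┠────────┃┌───┬───┬───┬───┐              ┃  
   ┃00000020┃│ 7 │ 8 │ 9 │ ÷ │              ┃  
   ┃00000030┃├───┼───┼───┼───┤              ┃  
   ┃00000040┃│ 4 │ 5 │ 6 │ × │              ┃  
   ┃00000050┃├───┼───┼───┼───┤              ┃  
   ┃        ┃│ 1 │ 2 │ 3 │ - │              ┃  
   ┃        ┃├───┼───┼───┼───┤              ┃  
   ┃        ┃│ 0 │ . │ = │ + │              ┃  
   ┃        ┃└───┴───┴───┴───┘              ┃  
   ┃        ┗━━━━━━━━━━━━━━━━━━━━━━━━━━━━━━━┛  
   ┃                  ┃                        
   ┃                  ┃                        
   ┃                  ┃                        
   ┃                  ┃                        
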